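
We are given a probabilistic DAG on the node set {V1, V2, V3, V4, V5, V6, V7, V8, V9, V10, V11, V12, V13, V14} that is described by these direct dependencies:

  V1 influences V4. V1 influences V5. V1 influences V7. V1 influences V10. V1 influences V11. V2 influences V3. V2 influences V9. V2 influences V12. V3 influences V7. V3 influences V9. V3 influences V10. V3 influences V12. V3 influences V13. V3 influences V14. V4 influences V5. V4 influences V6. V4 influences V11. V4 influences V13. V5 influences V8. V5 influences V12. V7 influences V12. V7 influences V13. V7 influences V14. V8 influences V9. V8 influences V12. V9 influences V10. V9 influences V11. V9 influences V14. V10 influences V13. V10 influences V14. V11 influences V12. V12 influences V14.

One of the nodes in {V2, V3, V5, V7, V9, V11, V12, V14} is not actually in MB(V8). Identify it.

V8's parents: V5.
Ch(V8) = {V9, V12}.
Parents of each child, excluding V8:
  V9's other parents are V2, V3.
  V12 also has parents V2, V3, V5, V7, V11.
MB(V8) = {V2, V3, V5, V7, V9, V11, V12}.
V14 is neither a parent, child, nor co-parent of V8, so it does not belong.

V14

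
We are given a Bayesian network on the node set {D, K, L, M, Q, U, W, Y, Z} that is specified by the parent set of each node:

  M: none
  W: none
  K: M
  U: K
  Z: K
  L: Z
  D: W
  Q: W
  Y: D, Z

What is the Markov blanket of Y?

{D, Z}

A node's Markov blanket = Pa ∪ Ch ∪ (parents of Ch other than the node itself).
Ch(Y) = {}.
Y's parents: D, Z.
With no children, Y has no spouses; the co-parent set is empty.
Union: {D, Z} ∪ {} ∪ {} = {D, Z}.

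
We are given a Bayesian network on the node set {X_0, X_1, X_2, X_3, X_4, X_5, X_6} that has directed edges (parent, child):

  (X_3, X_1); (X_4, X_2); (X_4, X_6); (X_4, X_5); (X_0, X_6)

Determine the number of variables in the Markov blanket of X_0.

The Markov blanket of a node is its parents, its children, and the other parents of its children.
Children of X_0: X_6.
Parents of X_0: none.
Other parents of X_0's children:
  X_6 also has parent X_4.
MB(X_0) = {X_4, X_6}, which has 2 nodes.

2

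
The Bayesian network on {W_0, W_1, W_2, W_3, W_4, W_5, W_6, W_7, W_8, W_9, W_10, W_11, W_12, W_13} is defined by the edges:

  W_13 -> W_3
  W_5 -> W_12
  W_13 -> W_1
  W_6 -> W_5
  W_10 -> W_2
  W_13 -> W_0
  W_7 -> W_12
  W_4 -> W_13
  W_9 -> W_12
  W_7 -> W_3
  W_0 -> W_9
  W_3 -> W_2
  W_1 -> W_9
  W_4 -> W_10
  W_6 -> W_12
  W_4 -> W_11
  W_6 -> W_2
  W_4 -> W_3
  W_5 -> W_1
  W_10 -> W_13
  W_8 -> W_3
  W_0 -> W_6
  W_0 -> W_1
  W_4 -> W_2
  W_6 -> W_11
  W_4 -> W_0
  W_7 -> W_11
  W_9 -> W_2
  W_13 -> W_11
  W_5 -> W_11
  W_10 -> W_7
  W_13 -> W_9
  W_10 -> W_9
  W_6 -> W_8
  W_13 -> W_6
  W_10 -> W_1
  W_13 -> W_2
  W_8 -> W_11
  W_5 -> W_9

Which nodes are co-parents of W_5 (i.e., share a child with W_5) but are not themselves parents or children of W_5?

{W_0, W_4, W_7, W_8, W_10, W_13}

Children of W_5: W_1, W_9, W_11, W_12.
  parents(W_1) \ {W_5} = {W_0, W_10, W_13}.
  W_9 also has parents W_0, W_1, W_10, W_13.
  W_11's other parents are W_4, W_6, W_7, W_8, W_13.
  parents(W_12) \ {W_5} = {W_6, W_7, W_9}.
Excluding nodes already adjacent to W_5 (W_1, W_6, W_9, W_11, W_12), the co-parent-only contribution is {W_0, W_4, W_7, W_8, W_10, W_13}.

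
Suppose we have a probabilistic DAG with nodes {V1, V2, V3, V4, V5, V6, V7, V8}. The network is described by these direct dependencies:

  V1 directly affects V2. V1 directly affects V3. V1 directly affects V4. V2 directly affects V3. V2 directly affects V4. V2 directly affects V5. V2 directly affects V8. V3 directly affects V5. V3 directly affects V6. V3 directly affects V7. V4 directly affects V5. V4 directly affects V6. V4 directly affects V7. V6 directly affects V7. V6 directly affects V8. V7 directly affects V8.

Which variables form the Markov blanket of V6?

A node's Markov blanket = Pa ∪ Ch ∪ (parents of Ch other than the node itself).
Pa(V6) = {V3, V4}.
Children of V6: V7, V8.
Co-parents of V6 (other parents of its children):
  V7: V3, V4
  V8: V2, V7
So the Markov blanket of V6 is {V2, V3, V4, V7, V8}.

{V2, V3, V4, V7, V8}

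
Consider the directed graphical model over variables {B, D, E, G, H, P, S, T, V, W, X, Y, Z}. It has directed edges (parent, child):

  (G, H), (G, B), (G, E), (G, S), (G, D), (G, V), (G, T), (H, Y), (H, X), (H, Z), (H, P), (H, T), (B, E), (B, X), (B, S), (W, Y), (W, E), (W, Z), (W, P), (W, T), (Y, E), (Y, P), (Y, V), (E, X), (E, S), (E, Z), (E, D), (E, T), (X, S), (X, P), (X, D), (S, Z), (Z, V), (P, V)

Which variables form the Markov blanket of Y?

{B, E, G, H, P, V, W, X, Z}

By definition, MB(Y) is built from Y's parents, Y's children, and the co-parents of Y.
Y's children: E, P, V.
Parents of Y: H, W.
Parents of each child, excluding Y:
  parents(E) \ {Y} = {B, G, W}.
  parents(P) \ {Y} = {H, W, X}.
  V's other parents are G, P, Z.
So the Markov blanket of Y is {B, E, G, H, P, V, W, X, Z}.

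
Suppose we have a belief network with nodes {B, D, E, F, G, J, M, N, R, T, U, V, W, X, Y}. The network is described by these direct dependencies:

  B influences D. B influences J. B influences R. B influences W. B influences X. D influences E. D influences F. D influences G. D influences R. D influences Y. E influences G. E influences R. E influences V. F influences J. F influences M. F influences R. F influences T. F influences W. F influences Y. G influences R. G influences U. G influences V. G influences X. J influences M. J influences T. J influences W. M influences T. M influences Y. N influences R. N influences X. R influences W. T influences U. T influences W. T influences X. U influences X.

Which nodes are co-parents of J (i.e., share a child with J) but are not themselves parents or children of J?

Children of J: M, T, W.
  M: F
  T: F, M
  W: B, F, R, T
Excluding nodes already adjacent to J (B, F, M, T, W), the co-parent-only contribution is {R}.

{R}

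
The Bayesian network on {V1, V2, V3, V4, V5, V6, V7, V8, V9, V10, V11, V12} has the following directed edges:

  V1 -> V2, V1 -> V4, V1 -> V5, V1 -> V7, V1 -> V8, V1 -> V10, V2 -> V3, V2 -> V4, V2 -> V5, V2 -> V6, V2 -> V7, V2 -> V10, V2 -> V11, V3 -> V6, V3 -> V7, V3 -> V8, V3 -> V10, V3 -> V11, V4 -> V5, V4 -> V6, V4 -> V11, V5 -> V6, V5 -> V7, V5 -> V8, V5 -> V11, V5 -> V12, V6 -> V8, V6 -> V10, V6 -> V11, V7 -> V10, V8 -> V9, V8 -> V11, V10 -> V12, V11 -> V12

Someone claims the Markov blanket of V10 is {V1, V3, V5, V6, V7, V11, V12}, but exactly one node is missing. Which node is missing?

Parents of V10: V1, V2, V3, V6, V7.
V10's children: V12.
Co-parents of V10 (other parents of its children):
  parents(V12) \ {V10} = {V5, V11}.
MB(V10) = {V1, V2, V3, V5, V6, V7, V11, V12}.
Comparing with the claimed set, V2 is missing.

V2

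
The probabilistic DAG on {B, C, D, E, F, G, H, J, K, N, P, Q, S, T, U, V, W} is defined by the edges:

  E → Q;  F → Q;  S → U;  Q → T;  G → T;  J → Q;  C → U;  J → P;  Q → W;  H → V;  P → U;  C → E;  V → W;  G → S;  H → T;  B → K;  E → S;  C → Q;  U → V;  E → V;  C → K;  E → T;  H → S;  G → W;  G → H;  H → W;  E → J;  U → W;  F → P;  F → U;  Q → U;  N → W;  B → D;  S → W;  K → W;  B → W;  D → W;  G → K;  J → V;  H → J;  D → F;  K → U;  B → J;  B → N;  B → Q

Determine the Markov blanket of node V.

{B, D, E, G, H, J, K, N, Q, S, U, W}

By definition, MB(V) is built from V's parents, V's children, and the co-parents of V.
V's parents: E, H, J, U.
V's children: W.
Parents of each child, excluding V:
  W: B, D, G, H, K, N, Q, S, U
Union: {E, H, J, U} ∪ {W} ∪ {B, D, G, H, K, N, Q, S, U} = {B, D, E, G, H, J, K, N, Q, S, U, W}.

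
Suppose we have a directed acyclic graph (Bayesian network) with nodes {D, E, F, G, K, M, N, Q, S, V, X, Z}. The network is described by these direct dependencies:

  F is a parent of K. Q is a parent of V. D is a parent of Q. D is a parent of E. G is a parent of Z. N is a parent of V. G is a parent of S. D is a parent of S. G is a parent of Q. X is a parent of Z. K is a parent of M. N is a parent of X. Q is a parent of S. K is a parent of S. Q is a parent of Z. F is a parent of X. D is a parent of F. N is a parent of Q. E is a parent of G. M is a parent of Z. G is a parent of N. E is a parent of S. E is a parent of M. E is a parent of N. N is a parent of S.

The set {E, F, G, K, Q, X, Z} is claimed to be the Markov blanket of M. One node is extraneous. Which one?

The Markov blanket of a node is its parents, its children, and the other parents of its children.
M's parents: E, K.
M has child Z.
For each child, the remaining parents (spouses of M):
  parents(Z) \ {M} = {G, Q, X}.
MB(M) = {E, G, K, Q, X, Z}.
F is neither a parent, child, nor co-parent of M, so it does not belong.

F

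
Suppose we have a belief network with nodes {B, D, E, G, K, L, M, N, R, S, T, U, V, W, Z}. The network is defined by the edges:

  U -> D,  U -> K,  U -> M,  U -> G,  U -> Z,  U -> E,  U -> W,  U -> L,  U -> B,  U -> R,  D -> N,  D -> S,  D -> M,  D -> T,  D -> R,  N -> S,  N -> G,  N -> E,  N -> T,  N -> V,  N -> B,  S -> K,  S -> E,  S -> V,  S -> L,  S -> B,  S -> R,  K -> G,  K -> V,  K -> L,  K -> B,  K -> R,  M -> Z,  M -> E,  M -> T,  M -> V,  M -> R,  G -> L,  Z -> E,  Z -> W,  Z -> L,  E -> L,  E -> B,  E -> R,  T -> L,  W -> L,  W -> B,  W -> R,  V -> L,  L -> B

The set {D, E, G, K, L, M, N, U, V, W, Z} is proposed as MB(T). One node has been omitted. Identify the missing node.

The Markov blanket of a node is its parents, its children, and the other parents of its children.
Pa(T) = {D, M, N}.
T's children: L.
Co-parents of T (other parents of its children):
  L's other parents are E, G, K, S, U, V, W, Z.
MB(T) = {D, E, G, K, L, M, N, S, U, V, W, Z}.
Comparing with the claimed set, S is missing.

S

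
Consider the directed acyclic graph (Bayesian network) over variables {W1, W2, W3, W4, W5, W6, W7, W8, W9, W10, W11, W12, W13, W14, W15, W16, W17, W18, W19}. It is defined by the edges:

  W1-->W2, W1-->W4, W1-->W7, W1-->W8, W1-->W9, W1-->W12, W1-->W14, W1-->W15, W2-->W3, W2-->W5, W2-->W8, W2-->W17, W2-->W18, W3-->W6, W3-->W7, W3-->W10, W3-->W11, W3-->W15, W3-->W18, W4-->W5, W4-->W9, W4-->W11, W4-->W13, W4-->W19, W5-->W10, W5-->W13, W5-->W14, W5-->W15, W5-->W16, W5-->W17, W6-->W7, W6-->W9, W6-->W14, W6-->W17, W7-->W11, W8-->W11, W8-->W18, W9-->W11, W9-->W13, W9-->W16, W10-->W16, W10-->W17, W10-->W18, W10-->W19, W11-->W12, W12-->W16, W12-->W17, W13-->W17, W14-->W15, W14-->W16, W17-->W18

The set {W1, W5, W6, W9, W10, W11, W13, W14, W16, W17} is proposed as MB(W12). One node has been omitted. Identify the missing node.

W2

Pa(W12) = {W1, W11}.
W12's children: W16, W17.
For each child, the remaining parents (spouses of W12):
  parents(W16) \ {W12} = {W5, W9, W10, W14}.
  parents(W17) \ {W12} = {W2, W5, W6, W10, W13}.
MB(W12) = {W1, W2, W5, W6, W9, W10, W11, W13, W14, W16, W17}.
Comparing with the claimed set, W2 is missing.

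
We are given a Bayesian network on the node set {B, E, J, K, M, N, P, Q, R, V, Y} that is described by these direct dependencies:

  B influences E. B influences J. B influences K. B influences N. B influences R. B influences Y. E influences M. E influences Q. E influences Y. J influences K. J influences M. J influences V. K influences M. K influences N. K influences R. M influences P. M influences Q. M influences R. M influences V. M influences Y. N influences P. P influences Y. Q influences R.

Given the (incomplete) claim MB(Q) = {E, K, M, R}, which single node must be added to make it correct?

B

By definition, MB(Q) is built from Q's parents, Q's children, and the co-parents of Q.
Parents of Q: E, M.
Q has child R.
For each child, the remaining parents (spouses of Q):
  parents(R) \ {Q} = {B, K, M}.
MB(Q) = {B, E, K, M, R}.
Comparing with the claimed set, B is missing.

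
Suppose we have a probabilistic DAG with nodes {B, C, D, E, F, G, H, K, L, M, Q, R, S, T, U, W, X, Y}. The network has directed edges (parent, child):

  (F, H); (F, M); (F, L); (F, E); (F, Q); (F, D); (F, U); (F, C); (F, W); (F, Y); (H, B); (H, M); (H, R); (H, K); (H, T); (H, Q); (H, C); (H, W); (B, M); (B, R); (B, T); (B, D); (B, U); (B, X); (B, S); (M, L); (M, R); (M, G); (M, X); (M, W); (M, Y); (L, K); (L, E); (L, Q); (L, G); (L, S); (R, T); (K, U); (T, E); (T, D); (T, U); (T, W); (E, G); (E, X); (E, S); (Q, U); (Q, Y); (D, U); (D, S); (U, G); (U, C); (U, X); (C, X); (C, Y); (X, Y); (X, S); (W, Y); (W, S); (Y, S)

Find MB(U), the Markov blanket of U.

{B, C, D, E, F, G, H, K, L, M, Q, T, X}

By definition, MB(U) is built from U's parents, U's children, and the co-parents of U.
U has parents B, D, F, K, Q, T.
U's children: C, G, X.
Co-parents of U (other parents of its children):
  G's other parents are E, L, M.
  parents(C) \ {U} = {F, H}.
  parents(X) \ {U} = {B, C, E, M}.
Taking the union gives {B, C, D, E, F, G, H, K, L, M, Q, T, X}.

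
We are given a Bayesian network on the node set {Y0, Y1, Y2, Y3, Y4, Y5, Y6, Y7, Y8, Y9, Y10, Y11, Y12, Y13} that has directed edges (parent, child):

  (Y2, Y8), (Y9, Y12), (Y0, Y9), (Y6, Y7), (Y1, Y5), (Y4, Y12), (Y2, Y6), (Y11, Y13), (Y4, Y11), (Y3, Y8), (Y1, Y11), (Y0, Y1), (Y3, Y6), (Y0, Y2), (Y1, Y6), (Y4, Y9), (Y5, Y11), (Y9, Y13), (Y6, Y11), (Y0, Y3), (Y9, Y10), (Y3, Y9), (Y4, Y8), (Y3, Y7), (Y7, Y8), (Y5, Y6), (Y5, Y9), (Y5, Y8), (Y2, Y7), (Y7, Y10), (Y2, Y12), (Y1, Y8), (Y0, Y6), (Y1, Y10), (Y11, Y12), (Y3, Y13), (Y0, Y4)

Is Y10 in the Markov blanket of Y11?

By definition, MB(Y11) is built from Y11's parents, Y11's children, and the co-parents of Y11.
Ch(Y11) = {Y12, Y13}.
Y11's parents: Y1, Y4, Y5, Y6.
Parents of each child, excluding Y11:
  Y12: Y2, Y4, Y9
  Y13: Y3, Y9
MB(Y11) = {Y1, Y2, Y3, Y4, Y5, Y6, Y9, Y12, Y13}; Y10 is not in this set.

No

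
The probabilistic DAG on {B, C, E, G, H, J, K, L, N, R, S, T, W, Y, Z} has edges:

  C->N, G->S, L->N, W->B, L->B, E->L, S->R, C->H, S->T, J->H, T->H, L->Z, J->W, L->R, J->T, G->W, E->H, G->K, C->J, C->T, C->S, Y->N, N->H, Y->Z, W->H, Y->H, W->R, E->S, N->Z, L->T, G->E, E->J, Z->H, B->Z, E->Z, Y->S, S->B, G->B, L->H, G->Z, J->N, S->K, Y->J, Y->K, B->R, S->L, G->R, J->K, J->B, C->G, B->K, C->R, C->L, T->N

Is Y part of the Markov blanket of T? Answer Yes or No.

Yes

Y is a co-parent of T: both are parents of N, H.
So Y ∈ MB(T).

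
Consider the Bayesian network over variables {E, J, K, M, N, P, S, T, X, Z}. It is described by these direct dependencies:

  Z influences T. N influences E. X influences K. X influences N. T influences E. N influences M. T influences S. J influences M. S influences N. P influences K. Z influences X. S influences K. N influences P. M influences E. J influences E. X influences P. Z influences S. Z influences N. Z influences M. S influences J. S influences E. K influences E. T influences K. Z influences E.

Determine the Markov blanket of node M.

Children of M: E.
Parents of M: J, N, Z.
Parents of each child, excluding M:
  E: J, K, N, S, T, Z
Taking the union gives {E, J, K, N, S, T, Z}.

{E, J, K, N, S, T, Z}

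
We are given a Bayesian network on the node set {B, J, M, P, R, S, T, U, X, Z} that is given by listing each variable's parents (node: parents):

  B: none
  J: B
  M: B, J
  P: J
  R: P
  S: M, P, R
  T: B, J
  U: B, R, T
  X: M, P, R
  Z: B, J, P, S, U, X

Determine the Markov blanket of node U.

Ch(U) = {Z}.
U's parents: B, R, T.
Parents of each child, excluding U:
  Z: B, J, P, S, X
Union: {B, R, T} ∪ {Z} ∪ {B, J, P, S, X} = {B, J, P, R, S, T, X, Z}.

{B, J, P, R, S, T, X, Z}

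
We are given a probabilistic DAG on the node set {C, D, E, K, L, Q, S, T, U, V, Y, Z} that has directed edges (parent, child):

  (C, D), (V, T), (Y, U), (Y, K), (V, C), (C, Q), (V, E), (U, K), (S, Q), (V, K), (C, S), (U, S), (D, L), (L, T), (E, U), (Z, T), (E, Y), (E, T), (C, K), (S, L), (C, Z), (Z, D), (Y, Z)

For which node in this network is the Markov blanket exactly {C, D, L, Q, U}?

The target node must have every member of {C, D, L, Q, U} as a parent, child, or co-parent, and no others.
Parents of S: C, U; children: L, Q; co-parents: C, D.
These exactly cover the given set, so the node is S.

S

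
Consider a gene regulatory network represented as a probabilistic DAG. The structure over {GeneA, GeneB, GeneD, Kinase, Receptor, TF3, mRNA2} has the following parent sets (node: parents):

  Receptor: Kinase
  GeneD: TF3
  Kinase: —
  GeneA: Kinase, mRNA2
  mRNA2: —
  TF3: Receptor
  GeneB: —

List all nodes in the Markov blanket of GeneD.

{TF3}

Recall MB(v) = parents ∪ children ∪ spouses, where spouses are the other parents of v's children.
GeneD has no children.
GeneD has parent TF3.
With no children, GeneD has no spouses; the co-parent set is empty.
MB(GeneD) = {TF3}.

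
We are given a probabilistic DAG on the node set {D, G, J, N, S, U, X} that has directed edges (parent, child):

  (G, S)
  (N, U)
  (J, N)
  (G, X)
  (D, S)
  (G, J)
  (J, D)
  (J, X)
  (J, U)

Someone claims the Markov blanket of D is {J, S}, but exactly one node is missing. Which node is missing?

Recall MB(v) = parents ∪ children ∪ spouses, where spouses are the other parents of v's children.
D has parent J.
D's children: S.
Co-parents of D (other parents of its children):
  S: G
MB(D) = {G, J, S}.
Comparing with the claimed set, G is missing.

G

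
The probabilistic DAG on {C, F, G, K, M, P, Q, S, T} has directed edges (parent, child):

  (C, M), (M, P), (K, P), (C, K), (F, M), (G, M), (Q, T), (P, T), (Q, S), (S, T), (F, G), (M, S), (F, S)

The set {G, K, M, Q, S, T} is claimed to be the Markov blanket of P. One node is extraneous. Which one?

The Markov blanket of a node is its parents, its children, and the other parents of its children.
Parents of P: K, M.
Ch(P) = {T}.
Co-parents of P (other parents of its children):
  parents(T) \ {P} = {Q, S}.
MB(P) = {K, M, Q, S, T}.
G is neither a parent, child, nor co-parent of P, so it does not belong.

G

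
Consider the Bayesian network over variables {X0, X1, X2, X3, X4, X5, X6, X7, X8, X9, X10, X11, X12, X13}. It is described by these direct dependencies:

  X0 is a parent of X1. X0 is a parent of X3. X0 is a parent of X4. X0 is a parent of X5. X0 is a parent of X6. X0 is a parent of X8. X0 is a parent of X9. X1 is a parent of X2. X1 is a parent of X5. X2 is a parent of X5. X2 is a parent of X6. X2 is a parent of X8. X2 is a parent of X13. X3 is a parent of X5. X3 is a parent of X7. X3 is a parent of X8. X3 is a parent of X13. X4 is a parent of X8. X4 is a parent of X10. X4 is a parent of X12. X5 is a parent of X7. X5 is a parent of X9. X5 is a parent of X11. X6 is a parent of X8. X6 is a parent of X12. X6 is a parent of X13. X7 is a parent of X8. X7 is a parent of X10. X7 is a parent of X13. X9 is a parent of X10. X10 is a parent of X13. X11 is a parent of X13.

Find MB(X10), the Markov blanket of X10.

X10 has child X13.
Pa(X10) = {X4, X7, X9}.
For each child, the remaining parents (spouses of X10):
  X13 also has parents X2, X3, X6, X7, X11.
MB(X10) = {X2, X3, X4, X6, X7, X9, X11, X13}.

{X2, X3, X4, X6, X7, X9, X11, X13}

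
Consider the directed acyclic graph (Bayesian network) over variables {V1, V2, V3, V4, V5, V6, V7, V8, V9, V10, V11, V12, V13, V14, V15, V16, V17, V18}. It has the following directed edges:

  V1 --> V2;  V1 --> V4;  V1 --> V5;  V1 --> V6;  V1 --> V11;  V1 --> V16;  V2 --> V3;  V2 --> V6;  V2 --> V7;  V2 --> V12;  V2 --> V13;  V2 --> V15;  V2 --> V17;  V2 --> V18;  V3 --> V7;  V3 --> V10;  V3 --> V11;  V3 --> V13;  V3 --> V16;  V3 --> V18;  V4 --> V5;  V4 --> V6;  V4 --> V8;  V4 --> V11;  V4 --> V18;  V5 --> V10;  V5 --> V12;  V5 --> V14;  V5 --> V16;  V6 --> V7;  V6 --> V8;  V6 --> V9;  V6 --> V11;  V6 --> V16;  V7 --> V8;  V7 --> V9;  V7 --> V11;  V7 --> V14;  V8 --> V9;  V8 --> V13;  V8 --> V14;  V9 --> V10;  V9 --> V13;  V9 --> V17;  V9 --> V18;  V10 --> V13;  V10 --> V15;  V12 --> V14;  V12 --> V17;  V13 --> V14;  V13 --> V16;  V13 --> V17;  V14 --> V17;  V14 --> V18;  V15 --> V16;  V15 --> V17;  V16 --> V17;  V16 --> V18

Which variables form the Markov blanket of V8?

{V2, V3, V4, V5, V6, V7, V9, V10, V12, V13, V14}

A node's Markov blanket = Pa ∪ Ch ∪ (parents of Ch other than the node itself).
V8's children: V9, V13, V14.
Pa(V8) = {V4, V6, V7}.
Co-parents of V8 (other parents of its children):
  parents(V9) \ {V8} = {V6, V7}.
  V13's other parents are V2, V3, V9, V10.
  parents(V14) \ {V8} = {V5, V7, V12, V13}.
MB(V8) = {V2, V3, V4, V5, V6, V7, V9, V10, V12, V13, V14}.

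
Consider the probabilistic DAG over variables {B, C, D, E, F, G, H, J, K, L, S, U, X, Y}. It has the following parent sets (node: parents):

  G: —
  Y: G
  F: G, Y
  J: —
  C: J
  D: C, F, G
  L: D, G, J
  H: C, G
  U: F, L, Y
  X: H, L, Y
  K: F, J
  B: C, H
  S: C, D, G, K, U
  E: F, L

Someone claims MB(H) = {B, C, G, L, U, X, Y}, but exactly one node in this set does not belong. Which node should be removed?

U

H's parents: C, G.
H's children: B, X.
Co-parents of H (other parents of its children):
  parents(X) \ {H} = {L, Y}.
  B's other parent is C.
MB(H) = {B, C, G, L, X, Y}.
U is neither a parent, child, nor co-parent of H, so it does not belong.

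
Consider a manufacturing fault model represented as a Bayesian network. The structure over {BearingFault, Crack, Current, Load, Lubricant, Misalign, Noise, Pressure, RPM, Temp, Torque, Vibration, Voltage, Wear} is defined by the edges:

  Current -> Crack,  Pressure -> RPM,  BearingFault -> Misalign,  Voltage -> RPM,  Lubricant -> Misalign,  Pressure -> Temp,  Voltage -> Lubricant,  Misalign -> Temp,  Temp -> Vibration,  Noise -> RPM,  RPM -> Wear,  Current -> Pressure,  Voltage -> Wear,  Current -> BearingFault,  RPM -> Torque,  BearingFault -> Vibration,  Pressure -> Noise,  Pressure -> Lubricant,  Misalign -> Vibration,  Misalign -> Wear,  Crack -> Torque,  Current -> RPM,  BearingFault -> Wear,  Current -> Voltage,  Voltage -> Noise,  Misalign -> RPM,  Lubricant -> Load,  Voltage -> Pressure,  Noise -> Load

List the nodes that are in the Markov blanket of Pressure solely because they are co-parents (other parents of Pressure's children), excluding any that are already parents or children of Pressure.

Children of Pressure: Lubricant, Noise, RPM, Temp.
  parents(Lubricant) \ {Pressure} = {Voltage}.
  Noise's other parent is Voltage.
  parents(RPM) \ {Pressure} = {Current, Misalign, Noise, Voltage}.
  parents(Temp) \ {Pressure} = {Misalign}.
Excluding nodes already adjacent to Pressure (Current, Lubricant, Noise, RPM, Temp, Voltage), the co-parent-only contribution is {Misalign}.

{Misalign}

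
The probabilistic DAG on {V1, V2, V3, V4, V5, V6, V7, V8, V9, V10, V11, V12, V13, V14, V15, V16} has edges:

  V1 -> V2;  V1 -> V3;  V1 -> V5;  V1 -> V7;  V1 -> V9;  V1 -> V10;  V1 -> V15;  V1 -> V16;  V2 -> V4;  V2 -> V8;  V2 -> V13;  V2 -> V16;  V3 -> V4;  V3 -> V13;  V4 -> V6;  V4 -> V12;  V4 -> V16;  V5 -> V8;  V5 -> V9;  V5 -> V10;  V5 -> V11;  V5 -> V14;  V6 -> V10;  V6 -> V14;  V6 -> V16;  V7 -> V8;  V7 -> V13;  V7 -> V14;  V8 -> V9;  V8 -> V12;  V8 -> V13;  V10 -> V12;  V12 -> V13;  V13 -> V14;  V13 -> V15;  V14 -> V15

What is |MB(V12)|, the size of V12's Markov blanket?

7

V12 has parents V4, V8, V10.
Ch(V12) = {V13}.
Other parents of V12's children:
  V13's other parents are V2, V3, V7, V8.
MB(V12) = {V2, V3, V4, V7, V8, V10, V13}, which has 7 nodes.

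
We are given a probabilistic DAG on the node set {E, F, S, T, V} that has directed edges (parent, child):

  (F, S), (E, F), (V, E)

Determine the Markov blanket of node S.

A node's Markov blanket = Pa ∪ Ch ∪ (parents of Ch other than the node itself).
Parents of S: F.
Ch(S) = {}.
With no children, S has no spouses; the co-parent set is empty.
So the Markov blanket of S is {F}.

{F}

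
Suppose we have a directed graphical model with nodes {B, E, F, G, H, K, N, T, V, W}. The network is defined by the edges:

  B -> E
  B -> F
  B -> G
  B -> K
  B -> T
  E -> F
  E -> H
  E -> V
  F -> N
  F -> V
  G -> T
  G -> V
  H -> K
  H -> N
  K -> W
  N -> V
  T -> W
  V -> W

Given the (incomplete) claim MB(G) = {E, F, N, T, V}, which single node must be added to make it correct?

G has parent B.
G has children T, V.
For each child, the remaining parents (spouses of G):
  parents(T) \ {G} = {B}.
  parents(V) \ {G} = {E, F, N}.
MB(G) = {B, E, F, N, T, V}.
Comparing with the claimed set, B is missing.

B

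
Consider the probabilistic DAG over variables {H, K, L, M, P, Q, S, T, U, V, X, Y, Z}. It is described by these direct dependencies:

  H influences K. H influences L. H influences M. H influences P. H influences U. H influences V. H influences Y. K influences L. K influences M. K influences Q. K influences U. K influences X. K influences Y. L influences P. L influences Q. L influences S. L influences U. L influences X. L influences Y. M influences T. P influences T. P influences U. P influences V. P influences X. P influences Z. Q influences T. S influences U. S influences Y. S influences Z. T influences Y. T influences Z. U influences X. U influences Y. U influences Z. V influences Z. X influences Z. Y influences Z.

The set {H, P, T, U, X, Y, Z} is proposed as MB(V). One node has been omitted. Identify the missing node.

Pa(V) = {H, P}.
Children of V: Z.
Other parents of V's children:
  Z: P, S, T, U, X, Y
MB(V) = {H, P, S, T, U, X, Y, Z}.
Comparing with the claimed set, S is missing.

S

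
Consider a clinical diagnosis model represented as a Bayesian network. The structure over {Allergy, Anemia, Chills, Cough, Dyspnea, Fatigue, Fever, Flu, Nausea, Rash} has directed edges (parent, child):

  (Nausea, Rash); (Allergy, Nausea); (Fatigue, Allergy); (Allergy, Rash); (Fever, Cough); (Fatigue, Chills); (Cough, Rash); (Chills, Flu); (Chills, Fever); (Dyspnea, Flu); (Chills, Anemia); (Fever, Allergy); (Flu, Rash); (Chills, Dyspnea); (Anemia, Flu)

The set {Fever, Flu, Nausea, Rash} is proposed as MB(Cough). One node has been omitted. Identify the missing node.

Allergy

Parents of Cough: Fever.
Children of Cough: Rash.
Co-parents of Cough (other parents of its children):
  parents(Rash) \ {Cough} = {Allergy, Flu, Nausea}.
MB(Cough) = {Allergy, Fever, Flu, Nausea, Rash}.
Comparing with the claimed set, Allergy is missing.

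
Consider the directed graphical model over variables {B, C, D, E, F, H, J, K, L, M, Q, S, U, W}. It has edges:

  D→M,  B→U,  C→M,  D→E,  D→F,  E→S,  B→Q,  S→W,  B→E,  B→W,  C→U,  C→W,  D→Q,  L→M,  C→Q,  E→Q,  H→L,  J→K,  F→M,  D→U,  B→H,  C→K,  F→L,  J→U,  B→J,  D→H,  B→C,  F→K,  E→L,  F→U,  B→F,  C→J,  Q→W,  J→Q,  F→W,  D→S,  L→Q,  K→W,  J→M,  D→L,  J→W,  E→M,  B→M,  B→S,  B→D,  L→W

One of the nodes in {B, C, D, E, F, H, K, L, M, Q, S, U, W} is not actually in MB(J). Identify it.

Pa(J) = {B, C}.
J has children K, M, Q, U, W.
Parents of each child, excluding J:
  K's other parents are C, F.
  parents(M) \ {J} = {B, C, D, E, F, L}.
  parents(Q) \ {J} = {B, C, D, E, L}.
  U's other parents are B, C, D, F.
  W also has parents B, C, F, K, L, Q, S.
MB(J) = {B, C, D, E, F, K, L, M, Q, S, U, W}.
H is neither a parent, child, nor co-parent of J, so it does not belong.

H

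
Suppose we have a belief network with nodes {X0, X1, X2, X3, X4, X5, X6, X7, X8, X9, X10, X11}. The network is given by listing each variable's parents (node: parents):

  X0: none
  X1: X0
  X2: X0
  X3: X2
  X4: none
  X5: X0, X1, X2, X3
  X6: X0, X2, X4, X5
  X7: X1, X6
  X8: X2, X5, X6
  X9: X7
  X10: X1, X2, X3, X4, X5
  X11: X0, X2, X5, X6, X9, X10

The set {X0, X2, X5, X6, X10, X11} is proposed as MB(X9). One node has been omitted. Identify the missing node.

X7

By definition, MB(X9) is built from X9's parents, X9's children, and the co-parents of X9.
X9 has parent X7.
X9's children: X11.
Other parents of X9's children:
  X11's other parents are X0, X2, X5, X6, X10.
MB(X9) = {X0, X2, X5, X6, X7, X10, X11}.
Comparing with the claimed set, X7 is missing.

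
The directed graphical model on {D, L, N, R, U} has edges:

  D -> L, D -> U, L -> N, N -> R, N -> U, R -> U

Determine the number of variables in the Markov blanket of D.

Ch(D) = {L, U}.
D's parents: none.
Parents of each child, excluding D:
  L: no additional parents.
  U also has parents N, R.
MB(D) = {L, N, R, U}, which has 4 nodes.

4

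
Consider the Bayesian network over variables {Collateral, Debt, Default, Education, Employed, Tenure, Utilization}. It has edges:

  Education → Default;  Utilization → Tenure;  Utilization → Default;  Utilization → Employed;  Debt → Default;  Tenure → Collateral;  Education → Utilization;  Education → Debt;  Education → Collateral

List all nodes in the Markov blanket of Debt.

{Default, Education, Utilization}

Debt's parents: Education.
Debt has child Default.
For each child, the remaining parents (spouses of Debt):
  Default's other parents are Education, Utilization.
Taking the union gives {Default, Education, Utilization}.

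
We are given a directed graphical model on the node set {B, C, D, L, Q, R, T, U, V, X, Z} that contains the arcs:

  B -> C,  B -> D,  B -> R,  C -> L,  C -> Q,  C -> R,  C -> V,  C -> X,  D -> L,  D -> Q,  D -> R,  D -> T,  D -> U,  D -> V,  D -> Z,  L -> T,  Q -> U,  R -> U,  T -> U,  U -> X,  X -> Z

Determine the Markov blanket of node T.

Ch(T) = {U}.
T has parents D, L.
Other parents of T's children:
  U: D, Q, R
MB(T) = {D, L, Q, R, U}.

{D, L, Q, R, U}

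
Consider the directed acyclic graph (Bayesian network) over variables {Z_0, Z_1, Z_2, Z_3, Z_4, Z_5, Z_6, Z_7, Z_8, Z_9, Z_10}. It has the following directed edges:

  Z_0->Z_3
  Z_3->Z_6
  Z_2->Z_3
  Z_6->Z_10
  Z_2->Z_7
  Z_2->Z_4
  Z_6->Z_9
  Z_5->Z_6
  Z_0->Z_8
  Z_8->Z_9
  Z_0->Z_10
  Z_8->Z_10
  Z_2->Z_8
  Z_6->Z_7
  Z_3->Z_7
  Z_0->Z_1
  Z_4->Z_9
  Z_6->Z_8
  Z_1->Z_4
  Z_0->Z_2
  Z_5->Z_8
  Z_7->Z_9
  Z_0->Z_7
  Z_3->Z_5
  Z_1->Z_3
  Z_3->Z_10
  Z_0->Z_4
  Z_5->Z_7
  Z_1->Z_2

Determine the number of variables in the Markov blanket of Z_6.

9

The Markov blanket of a node is its parents, its children, and the other parents of its children.
Ch(Z_6) = {Z_7, Z_8, Z_9, Z_10}.
Z_6 has parents Z_3, Z_5.
Other parents of Z_6's children:
  Z_7: Z_0, Z_2, Z_3, Z_5
  Z_8: Z_0, Z_2, Z_5
  Z_9: Z_4, Z_7, Z_8
  Z_10: Z_0, Z_3, Z_8
MB(Z_6) = {Z_0, Z_2, Z_3, Z_4, Z_5, Z_7, Z_8, Z_9, Z_10}, which has 9 nodes.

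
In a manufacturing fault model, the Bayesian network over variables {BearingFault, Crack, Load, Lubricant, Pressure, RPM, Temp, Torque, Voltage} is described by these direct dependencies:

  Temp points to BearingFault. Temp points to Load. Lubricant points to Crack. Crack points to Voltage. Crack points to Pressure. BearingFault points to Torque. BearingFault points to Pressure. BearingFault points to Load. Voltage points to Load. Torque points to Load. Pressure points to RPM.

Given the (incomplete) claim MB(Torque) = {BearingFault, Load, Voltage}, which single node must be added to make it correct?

Temp

Torque's parents: BearingFault.
Torque's children: Load.
Co-parents of Torque (other parents of its children):
  Load also has parents BearingFault, Temp, Voltage.
MB(Torque) = {BearingFault, Load, Temp, Voltage}.
Comparing with the claimed set, Temp is missing.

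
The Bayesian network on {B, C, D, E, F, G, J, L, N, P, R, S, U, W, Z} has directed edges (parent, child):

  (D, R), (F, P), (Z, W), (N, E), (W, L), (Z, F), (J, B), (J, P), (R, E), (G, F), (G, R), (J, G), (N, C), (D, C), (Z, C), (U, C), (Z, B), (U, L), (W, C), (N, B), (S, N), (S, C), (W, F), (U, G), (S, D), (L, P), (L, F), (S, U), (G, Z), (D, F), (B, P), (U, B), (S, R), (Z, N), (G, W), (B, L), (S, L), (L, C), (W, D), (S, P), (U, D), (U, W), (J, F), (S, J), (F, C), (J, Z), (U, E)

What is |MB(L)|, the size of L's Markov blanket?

12

A node's Markov blanket = Pa ∪ Ch ∪ (parents of Ch other than the node itself).
L has children C, F, P.
Parents of L: B, S, U, W.
Co-parents of L (other parents of its children):
  F: D, G, J, W, Z
  C: D, F, N, S, U, W, Z
  P: B, F, J, S
MB(L) = {B, C, D, F, G, J, N, P, S, U, W, Z}, which has 12 nodes.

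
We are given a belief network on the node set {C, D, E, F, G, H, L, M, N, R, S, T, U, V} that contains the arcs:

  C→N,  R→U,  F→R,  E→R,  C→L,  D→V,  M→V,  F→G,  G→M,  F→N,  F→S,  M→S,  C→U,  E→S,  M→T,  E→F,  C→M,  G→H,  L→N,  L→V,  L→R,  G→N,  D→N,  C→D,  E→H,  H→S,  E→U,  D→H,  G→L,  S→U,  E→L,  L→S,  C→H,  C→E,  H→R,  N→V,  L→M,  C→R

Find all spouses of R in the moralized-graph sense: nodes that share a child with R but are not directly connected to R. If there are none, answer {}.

{S}

Children of R: U.
  parents(U) \ {R} = {C, E, S}.
Excluding nodes already adjacent to R (C, E, F, H, L, U), the co-parent-only contribution is {S}.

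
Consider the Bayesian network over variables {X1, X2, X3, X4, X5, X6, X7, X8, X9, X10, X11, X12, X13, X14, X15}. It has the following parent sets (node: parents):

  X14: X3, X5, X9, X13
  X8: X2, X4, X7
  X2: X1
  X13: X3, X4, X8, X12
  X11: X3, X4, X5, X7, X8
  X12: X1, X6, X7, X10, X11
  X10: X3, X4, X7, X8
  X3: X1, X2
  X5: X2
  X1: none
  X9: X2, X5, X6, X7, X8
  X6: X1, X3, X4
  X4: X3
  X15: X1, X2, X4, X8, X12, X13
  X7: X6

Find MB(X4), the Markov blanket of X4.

Recall MB(v) = parents ∪ children ∪ spouses, where spouses are the other parents of v's children.
X4's children: X6, X8, X10, X11, X13, X15.
Parents of X4: X3.
Other parents of X4's children:
  X6 also has parents X1, X3.
  X8's other parents are X2, X7.
  X10 also has parents X3, X7, X8.
  parents(X11) \ {X4} = {X3, X5, X7, X8}.
  X13 also has parents X3, X8, X12.
  X15 also has parents X1, X2, X8, X12, X13.
Union: {X3} ∪ {X6, X8, X10, X11, X13, X15} ∪ {X1, X2, X3, X5, X7, X8, X12, X13} = {X1, X2, X3, X5, X6, X7, X8, X10, X11, X12, X13, X15}.

{X1, X2, X3, X5, X6, X7, X8, X10, X11, X12, X13, X15}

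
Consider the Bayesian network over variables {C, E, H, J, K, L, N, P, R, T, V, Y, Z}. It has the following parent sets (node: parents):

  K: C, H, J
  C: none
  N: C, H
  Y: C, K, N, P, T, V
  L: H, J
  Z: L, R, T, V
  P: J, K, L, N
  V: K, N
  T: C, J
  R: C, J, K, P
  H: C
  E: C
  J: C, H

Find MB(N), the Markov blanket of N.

Recall MB(v) = parents ∪ children ∪ spouses, where spouses are the other parents of v's children.
N's parents: C, H.
Children of N: P, V, Y.
Other parents of N's children:
  P's other parents are J, K, L.
  parents(V) \ {N} = {K}.
  Y also has parents C, K, P, T, V.
MB(N) = {C, H, J, K, L, P, T, V, Y}.

{C, H, J, K, L, P, T, V, Y}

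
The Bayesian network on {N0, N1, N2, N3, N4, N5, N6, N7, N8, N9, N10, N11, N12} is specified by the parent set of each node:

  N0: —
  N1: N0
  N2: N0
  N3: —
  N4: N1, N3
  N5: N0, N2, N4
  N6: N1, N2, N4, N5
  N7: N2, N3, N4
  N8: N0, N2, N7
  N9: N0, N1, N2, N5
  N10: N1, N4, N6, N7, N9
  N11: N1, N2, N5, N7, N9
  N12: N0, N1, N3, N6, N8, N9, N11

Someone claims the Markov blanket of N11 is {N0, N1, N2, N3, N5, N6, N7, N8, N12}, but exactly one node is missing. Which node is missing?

N9

The Markov blanket of a node is its parents, its children, and the other parents of its children.
N11 has parents N1, N2, N5, N7, N9.
Children of N11: N12.
Parents of each child, excluding N11:
  N12 also has parents N0, N1, N3, N6, N8, N9.
MB(N11) = {N0, N1, N2, N3, N5, N6, N7, N8, N9, N12}.
Comparing with the claimed set, N9 is missing.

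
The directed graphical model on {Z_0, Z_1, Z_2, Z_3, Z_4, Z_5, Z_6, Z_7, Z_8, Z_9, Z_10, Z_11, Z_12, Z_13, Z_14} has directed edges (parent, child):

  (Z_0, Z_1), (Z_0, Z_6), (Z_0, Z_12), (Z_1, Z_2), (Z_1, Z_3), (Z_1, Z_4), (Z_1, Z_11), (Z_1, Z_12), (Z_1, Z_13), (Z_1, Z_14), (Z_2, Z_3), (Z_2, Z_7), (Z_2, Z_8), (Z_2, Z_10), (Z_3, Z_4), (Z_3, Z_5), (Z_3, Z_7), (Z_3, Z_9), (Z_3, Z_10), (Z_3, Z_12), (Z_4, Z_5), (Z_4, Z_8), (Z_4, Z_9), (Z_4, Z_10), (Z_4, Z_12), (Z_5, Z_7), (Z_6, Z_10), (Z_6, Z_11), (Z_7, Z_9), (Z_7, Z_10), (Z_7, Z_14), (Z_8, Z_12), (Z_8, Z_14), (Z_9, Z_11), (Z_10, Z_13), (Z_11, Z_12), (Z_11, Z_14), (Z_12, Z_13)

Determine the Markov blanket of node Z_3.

{Z_0, Z_1, Z_2, Z_4, Z_5, Z_6, Z_7, Z_8, Z_9, Z_10, Z_11, Z_12}

The Markov blanket of a node is its parents, its children, and the other parents of its children.
Pa(Z_3) = {Z_1, Z_2}.
Ch(Z_3) = {Z_4, Z_5, Z_7, Z_9, Z_10, Z_12}.
Other parents of Z_3's children:
  parents(Z_4) \ {Z_3} = {Z_1}.
  Z_5 also has parent Z_4.
  Z_7 also has parents Z_2, Z_5.
  parents(Z_9) \ {Z_3} = {Z_4, Z_7}.
  parents(Z_10) \ {Z_3} = {Z_2, Z_4, Z_6, Z_7}.
  Z_12's other parents are Z_0, Z_1, Z_4, Z_8, Z_11.
So the Markov blanket of Z_3 is {Z_0, Z_1, Z_2, Z_4, Z_5, Z_6, Z_7, Z_8, Z_9, Z_10, Z_11, Z_12}.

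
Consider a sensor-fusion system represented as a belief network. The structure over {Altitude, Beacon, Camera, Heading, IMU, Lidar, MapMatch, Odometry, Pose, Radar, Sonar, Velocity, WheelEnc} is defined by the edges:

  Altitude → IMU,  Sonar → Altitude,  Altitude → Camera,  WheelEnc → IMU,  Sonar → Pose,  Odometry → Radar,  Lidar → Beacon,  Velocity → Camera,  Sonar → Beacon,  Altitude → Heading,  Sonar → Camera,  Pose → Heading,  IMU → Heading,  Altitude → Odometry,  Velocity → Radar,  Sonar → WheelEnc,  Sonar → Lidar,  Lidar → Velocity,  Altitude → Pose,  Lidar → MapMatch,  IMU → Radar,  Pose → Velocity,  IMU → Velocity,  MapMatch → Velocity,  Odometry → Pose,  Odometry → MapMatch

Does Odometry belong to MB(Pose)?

Odometry is a parent of Pose.
So Odometry ∈ MB(Pose).

Yes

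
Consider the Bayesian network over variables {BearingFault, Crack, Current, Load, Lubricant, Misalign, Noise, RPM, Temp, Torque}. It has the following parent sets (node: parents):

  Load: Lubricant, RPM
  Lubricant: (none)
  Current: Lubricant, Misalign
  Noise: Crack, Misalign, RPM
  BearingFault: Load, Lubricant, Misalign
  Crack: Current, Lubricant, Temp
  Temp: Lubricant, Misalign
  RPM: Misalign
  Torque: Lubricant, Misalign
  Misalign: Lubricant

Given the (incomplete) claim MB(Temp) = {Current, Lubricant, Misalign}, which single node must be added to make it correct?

Temp has parents Lubricant, Misalign.
Temp has child Crack.
For each child, the remaining parents (spouses of Temp):
  Crack: Current, Lubricant
MB(Temp) = {Crack, Current, Lubricant, Misalign}.
Comparing with the claimed set, Crack is missing.

Crack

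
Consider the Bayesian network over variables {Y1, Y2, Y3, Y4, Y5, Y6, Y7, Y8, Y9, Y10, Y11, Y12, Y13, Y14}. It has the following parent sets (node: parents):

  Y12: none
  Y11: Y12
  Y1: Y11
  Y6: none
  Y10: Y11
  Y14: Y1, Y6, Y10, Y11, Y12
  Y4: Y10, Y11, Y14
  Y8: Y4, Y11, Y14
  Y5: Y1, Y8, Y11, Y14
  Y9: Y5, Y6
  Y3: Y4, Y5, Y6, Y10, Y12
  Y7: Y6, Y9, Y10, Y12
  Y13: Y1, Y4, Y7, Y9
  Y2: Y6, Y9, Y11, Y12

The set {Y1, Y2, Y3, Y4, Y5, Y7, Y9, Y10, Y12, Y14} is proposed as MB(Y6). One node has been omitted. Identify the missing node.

By definition, MB(Y6) is built from Y6's parents, Y6's children, and the co-parents of Y6.
Y6 has children Y2, Y3, Y7, Y9, Y14.
Pa(Y6) = {}.
For each child, the remaining parents (spouses of Y6):
  parents(Y14) \ {Y6} = {Y1, Y10, Y11, Y12}.
  Y9's other parent is Y5.
  Y3's other parents are Y4, Y5, Y10, Y12.
  parents(Y7) \ {Y6} = {Y9, Y10, Y12}.
  Y2's other parents are Y9, Y11, Y12.
MB(Y6) = {Y1, Y2, Y3, Y4, Y5, Y7, Y9, Y10, Y11, Y12, Y14}.
Comparing with the claimed set, Y11 is missing.

Y11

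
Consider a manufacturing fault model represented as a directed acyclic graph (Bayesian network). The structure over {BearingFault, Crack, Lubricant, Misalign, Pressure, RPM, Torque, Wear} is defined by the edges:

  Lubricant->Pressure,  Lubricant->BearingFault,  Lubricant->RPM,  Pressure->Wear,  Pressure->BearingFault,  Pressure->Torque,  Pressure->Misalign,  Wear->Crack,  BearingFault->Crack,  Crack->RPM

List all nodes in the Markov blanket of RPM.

{Crack, Lubricant}

Recall MB(v) = parents ∪ children ∪ spouses, where spouses are the other parents of v's children.
RPM's parents: Crack, Lubricant.
RPM has no children.
With no children, RPM has no spouses; the co-parent set is empty.
MB(RPM) = {Crack, Lubricant}.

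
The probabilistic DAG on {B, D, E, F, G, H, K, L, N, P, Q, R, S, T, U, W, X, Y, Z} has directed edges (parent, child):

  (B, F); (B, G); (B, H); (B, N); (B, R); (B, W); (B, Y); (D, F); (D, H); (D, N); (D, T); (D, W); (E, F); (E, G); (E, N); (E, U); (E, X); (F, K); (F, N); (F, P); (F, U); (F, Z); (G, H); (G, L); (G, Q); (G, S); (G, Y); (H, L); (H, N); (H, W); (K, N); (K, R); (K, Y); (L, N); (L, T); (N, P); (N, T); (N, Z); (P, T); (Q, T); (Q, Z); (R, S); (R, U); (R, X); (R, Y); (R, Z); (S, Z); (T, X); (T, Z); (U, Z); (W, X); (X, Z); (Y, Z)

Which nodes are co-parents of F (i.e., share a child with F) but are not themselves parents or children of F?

Children of F: K, N, P, U, Z.
  K: —
  N: B, D, E, H, K, L
  P: N
  U: E, R
  Z: N, Q, R, S, T, U, X, Y
Excluding nodes already adjacent to F (B, D, E, K, N, P, U, Z), the co-parent-only contribution is {H, L, Q, R, S, T, X, Y}.

{H, L, Q, R, S, T, X, Y}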